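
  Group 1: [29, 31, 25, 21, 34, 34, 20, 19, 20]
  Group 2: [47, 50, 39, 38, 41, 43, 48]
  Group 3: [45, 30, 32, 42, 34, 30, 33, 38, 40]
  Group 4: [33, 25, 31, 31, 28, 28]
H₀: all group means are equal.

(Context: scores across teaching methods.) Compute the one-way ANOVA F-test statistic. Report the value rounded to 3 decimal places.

test statistic = 17.660

Group means [25.89, 43.71, 36.00, 29.33], grand mean 33.516
SSB = Σnᵢ(x̄ᵢ−x̄)² = 1412.091; SSW = ΣΣ(x−x̄ᵢ)² = 719.651
MSB = 1412.091/3 = 470.6970; MSW = 719.651/27 = 26.6537
F = MSB/MSW = 17.6597
df = (3, 27)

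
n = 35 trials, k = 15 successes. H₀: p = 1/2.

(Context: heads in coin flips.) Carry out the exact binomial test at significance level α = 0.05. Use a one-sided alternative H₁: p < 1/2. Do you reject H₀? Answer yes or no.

Exact binomial: n=35, k=15, p₀=1/2=0.5000
P(X≤15) from Σ C(n,i)·p₀^i·(1−p₀)^(n−i)
p-value (one-sided, H₁ less) = 0.24978
At α=0.05: p ≥ α → fail to reject H₀

reject H₀: no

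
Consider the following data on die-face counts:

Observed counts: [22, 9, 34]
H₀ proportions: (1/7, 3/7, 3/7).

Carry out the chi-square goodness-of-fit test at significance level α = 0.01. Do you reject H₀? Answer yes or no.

n = 65; E_i = n·p_i = [9.29, 27.86, 27.86]
χ² = (22−9.29)²/9.29 + (9−27.86)²/27.86 + (34−27.86)²/27.86 = 31.5282
df = 2
p-value (upper-tail) = 0.00000
At α=0.01: p < α → reject H₀

reject H₀: yes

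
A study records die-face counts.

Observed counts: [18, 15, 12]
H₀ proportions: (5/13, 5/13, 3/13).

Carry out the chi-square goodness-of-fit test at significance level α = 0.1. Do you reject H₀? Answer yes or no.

reject H₀: no

n = 45; E_i = n·p_i = [17.31, 17.31, 10.38]
χ² = (18−17.31)²/17.31 + (15−17.31)²/17.31 + (12−10.38)²/10.38 = 0.5867
df = 2
p-value (upper-tail) = 0.74577
At α=0.1: p ≥ α → fail to reject H₀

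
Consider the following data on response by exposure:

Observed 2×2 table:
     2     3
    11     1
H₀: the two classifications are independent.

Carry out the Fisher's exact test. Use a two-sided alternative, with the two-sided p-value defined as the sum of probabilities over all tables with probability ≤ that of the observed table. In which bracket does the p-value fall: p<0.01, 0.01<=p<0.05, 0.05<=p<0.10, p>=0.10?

Margins: r₁=5, r₂=12, c₁=13, c₂=4, n=17
p_obs = C(5,2)·C(12,11)/C(17,13); sum pmf over tables with pmf ≤ p_obs
p-value (two-sided) = 0.05252
→ bracket: 0.05<=p<0.10

p-value bracket: 0.05<=p<0.10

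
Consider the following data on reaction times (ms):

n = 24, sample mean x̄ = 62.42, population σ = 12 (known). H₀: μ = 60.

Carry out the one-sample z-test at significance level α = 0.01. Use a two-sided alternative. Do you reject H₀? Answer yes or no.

reject H₀: no

SE = σ/√n = 12/√24 = 2.4495
z = (x̄−μ₀)/SE = (62.42−60)/2.4495 = 0.9880
p-value (two-sided) = 0.32317
At α=0.01: p ≥ α → fail to reject H₀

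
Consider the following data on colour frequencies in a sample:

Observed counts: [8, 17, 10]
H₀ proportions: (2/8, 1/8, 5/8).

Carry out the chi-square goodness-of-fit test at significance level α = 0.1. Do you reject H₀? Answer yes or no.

n = 35; E_i = n·p_i = [8.75, 4.38, 21.88]
χ² = (8−8.75)²/8.75 + (17−4.38)²/4.38 + (10−21.88)²/21.88 = 42.9429
df = 2
p-value (upper-tail) = 0.00000
At α=0.1: p < α → reject H₀

reject H₀: yes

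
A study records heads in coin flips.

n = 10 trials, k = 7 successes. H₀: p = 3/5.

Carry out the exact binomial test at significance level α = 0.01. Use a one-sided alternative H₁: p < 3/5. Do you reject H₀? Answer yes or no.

reject H₀: no

Exact binomial: n=10, k=7, p₀=3/5=0.6000
P(X≤7) from Σ C(n,i)·p₀^i·(1−p₀)^(n−i)
p-value (one-sided, H₁ less) = 0.83271
At α=0.01: p ≥ α → fail to reject H₀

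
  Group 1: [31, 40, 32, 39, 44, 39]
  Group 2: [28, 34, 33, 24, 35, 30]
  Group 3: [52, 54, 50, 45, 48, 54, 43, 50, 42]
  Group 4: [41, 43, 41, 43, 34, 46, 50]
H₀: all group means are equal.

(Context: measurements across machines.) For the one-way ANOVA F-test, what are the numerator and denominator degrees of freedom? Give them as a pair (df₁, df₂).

degrees of freedom = [3, 24]

k = 4 groups, N = 28 total
df = (k−1, N−k) = (4−1, 28−4) = (3, 24)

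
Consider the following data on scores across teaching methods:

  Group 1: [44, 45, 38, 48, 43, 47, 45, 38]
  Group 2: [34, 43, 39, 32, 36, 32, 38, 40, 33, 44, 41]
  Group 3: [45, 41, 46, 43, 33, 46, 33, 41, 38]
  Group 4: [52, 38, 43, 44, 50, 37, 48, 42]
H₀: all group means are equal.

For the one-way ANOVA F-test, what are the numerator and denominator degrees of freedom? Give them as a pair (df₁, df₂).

degrees of freedom = [3, 32]

k = 4 groups, N = 36 total
df = (k−1, N−k) = (4−1, 36−4) = (3, 32)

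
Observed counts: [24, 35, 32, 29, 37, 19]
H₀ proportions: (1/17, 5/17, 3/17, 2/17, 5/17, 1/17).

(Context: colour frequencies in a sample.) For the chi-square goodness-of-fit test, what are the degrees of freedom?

degrees of freedom = 5

df = k − 1 = 6 − 1 = 5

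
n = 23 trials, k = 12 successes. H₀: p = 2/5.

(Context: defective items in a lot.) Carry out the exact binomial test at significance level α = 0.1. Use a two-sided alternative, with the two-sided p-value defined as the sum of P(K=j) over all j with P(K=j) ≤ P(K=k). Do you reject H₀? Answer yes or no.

Exact binomial: n=23, k=12, p₀=2/5=0.4000
P(X=j) = C(n,j)·p₀^j·(1−p₀)^(n−j); p = Σ P(X=j) over j with P(X=j) ≤ P(X=12)
p-value (two-sided) = 0.28760
At α=0.1: p ≥ α → fail to reject H₀

reject H₀: no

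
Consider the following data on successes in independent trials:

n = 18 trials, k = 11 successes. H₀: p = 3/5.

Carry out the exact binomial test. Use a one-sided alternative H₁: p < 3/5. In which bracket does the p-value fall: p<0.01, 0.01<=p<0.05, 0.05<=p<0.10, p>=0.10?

p-value bracket: p>=0.10

Exact binomial: n=18, k=11, p₀=3/5=0.6000
P(X≤11) from Σ C(n,i)·p₀^i·(1−p₀)^(n−i)
p-value (one-sided, H₁ less) = 0.62572
→ bracket: p>=0.10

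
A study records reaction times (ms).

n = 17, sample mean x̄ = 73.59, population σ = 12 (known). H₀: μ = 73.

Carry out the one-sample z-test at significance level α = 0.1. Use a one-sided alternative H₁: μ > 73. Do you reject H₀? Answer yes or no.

reject H₀: no

SE = σ/√n = 12/√17 = 2.9104
z = (x̄−μ₀)/SE = (73.59−73)/2.9104 = 0.2027
p-value (one-sided, H₁ greater) = 0.41968
At α=0.1: p ≥ α → fail to reject H₀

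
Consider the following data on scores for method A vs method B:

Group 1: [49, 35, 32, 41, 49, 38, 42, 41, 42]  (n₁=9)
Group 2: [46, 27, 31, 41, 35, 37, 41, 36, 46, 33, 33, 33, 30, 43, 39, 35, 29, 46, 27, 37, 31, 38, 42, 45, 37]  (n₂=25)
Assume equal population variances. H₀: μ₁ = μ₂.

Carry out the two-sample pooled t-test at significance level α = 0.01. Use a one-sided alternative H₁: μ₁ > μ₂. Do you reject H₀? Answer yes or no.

reject H₀: no

x̄₁=41.000, s₁=5.657, n₁=9
x̄₂=36.720, s₂=5.934, n₂=25
s_p² = [8·5.657² + 24·5.934²]/32 = 34.4075
SE = √(s_p²·(1/9+1/25)) = 2.2802
t = (41.000−36.720)/2.2802 = 1.8770
df = 32
p-value (one-sided, H₁ greater) = 0.03483
At α=0.01: p ≥ α → fail to reject H₀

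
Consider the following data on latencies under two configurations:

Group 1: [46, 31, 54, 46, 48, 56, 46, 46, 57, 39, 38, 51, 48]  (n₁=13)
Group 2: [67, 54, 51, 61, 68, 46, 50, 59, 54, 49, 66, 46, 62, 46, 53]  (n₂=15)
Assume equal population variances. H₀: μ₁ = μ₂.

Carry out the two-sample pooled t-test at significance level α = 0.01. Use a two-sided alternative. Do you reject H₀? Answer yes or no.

reject H₀: yes

x̄₁=46.615, s₁=7.366, n₁=13
x̄₂=55.467, s₂=7.827, n₂=15
s_p² = [12·7.366² + 14·7.827²]/26 = 58.0312
SE = √(s_p²·(1/13+1/15)) = 2.8866
t = (46.615−55.467)/2.8866 = -3.0663
df = 26
p-value (two-sided) = 0.00501
At α=0.01: p < α → reject H₀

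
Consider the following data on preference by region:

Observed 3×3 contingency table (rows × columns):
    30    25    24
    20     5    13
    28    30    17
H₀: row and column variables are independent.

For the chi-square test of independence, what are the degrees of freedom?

degrees of freedom = 4

df = (r−1)(c−1) = (3−1)·(3−1) = 4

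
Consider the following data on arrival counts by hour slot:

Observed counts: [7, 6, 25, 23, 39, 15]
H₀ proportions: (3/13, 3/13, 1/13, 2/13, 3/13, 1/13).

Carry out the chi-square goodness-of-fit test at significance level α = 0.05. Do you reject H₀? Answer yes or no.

n = 115; E_i = n·p_i = [26.54, 26.54, 8.85, 17.69, 26.54, 8.85]
χ² = (7−26.54)²/26.54 + (6−26.54)²/26.54 + (25−8.85)²/8.85 + (23−17.69)²/17.69 + (39−26.54)²/26.54 + (15−8.85)²/8.85 = 71.5029
df = 5
p-value (upper-tail) = 0.00000
At α=0.05: p < α → reject H₀

reject H₀: yes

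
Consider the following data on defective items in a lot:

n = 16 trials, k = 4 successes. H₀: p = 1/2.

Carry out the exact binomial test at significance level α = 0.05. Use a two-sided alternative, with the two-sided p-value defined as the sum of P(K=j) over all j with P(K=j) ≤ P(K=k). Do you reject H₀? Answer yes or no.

reject H₀: no

Exact binomial: n=16, k=4, p₀=1/2=0.5000
P(X=j) = C(n,j)·p₀^j·(1−p₀)^(n−j); p = Σ P(X=j) over j with P(X=j) ≤ P(X=4)
p-value (two-sided) = 0.07681
At α=0.05: p ≥ α → fail to reject H₀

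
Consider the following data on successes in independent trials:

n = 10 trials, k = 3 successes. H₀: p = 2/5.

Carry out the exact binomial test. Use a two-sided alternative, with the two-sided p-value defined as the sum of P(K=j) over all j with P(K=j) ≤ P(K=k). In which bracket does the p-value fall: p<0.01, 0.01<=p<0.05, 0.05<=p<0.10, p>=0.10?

Exact binomial: n=10, k=3, p₀=2/5=0.4000
P(X=j) = C(n,j)·p₀^j·(1−p₀)^(n−j); p = Σ P(X=j) over j with P(X=j) ≤ P(X=3)
p-value (two-sided) = 0.74918
→ bracket: p>=0.10

p-value bracket: p>=0.10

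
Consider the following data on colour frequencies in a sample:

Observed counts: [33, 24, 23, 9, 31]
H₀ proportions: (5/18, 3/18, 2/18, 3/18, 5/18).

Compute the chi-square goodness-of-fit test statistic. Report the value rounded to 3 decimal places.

n = 120; E_i = n·p_i = [33.33, 20.00, 13.33, 20.00, 33.33]
χ² = (33−33.33)²/33.33 + (24−20.00)²/20.00 + (23−13.33)²/13.33 + (9−20.00)²/20.00 + (31−33.33)²/33.33 = 14.0250
df = 4

test statistic = 14.025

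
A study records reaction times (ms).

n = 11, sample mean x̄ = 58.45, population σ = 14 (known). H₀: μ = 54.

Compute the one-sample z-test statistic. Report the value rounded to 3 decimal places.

SE = σ/√n = 14/√11 = 4.2212
z = (x̄−μ₀)/SE = (58.45−54)/4.2212 = 1.0542

test statistic = 1.054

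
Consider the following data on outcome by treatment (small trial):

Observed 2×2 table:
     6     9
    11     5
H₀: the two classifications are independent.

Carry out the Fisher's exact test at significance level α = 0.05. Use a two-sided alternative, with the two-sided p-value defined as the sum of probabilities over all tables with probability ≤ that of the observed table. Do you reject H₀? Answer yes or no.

reject H₀: no

Margins: r₁=15, r₂=16, c₁=17, c₂=14, n=31
p_obs = C(15,6)·C(16,11)/C(31,17); sum pmf over tables with pmf ≤ p_obs
p-value (two-sided) = 0.15561
At α=0.05: p ≥ α → fail to reject H₀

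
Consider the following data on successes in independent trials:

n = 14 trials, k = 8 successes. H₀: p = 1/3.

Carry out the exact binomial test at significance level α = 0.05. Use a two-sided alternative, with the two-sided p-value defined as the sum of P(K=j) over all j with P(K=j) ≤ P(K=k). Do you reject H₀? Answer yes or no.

Exact binomial: n=14, k=8, p₀=1/3=0.3333
P(X=j) = C(n,j)·p₀^j·(1−p₀)^(n−j); p = Σ P(X=j) over j with P(X=j) ≤ P(X=8)
p-value (two-sided) = 0.08502
At α=0.05: p ≥ α → fail to reject H₀

reject H₀: no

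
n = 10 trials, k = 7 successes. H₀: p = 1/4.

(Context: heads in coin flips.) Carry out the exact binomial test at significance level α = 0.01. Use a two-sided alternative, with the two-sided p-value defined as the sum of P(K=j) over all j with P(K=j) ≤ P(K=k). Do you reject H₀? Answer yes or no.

reject H₀: yes

Exact binomial: n=10, k=7, p₀=1/4=0.2500
P(X=j) = C(n,j)·p₀^j·(1−p₀)^(n−j); p = Σ P(X=j) over j with P(X=j) ≤ P(X=7)
p-value (two-sided) = 0.00351
At α=0.01: p < α → reject H₀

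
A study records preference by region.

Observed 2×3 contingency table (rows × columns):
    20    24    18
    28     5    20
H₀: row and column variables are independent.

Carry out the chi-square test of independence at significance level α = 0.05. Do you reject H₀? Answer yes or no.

reject H₀: yes

Row totals [62, 53], col totals [48, 29, 38], n=115
χ² = (20−25.88)²/25.88 + (24−15.63)²/15.63 + (18−20.49)²/20.49 + (28−22.12)²/22.12 + (5−13.37)²/13.37 + (20−17.51)²/17.51 = 13.2638
df = 2
p-value (upper-tail) = 0.00132
At α=0.05: p < α → reject H₀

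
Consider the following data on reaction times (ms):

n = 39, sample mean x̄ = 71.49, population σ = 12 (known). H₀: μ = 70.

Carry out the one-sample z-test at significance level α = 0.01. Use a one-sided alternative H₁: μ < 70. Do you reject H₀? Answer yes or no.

SE = σ/√n = 12/√39 = 1.9215
z = (x̄−μ₀)/SE = (71.49−70)/1.9215 = 0.7754
p-value (one-sided, H₁ less) = 0.78095
At α=0.01: p ≥ α → fail to reject H₀

reject H₀: no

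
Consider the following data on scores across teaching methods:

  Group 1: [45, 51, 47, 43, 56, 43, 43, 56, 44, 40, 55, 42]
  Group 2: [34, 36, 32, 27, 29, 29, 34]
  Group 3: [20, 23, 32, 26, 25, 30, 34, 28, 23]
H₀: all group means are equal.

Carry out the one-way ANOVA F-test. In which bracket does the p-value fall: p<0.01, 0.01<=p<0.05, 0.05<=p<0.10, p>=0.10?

Group means [47.08, 31.57, 26.78], grand mean 36.679
SSB = Σnᵢ(x̄ᵢ−x̄)² = 2363.921; SSW = ΣΣ(x−x̄ᵢ)² = 612.187
MSB = 2363.921/2 = 1181.9603; MSW = 612.187/25 = 24.4875
F = MSB/MSW = 48.2680
df = (2, 25)
p-value (upper-tail) = 0.00000
→ bracket: p<0.01

p-value bracket: p<0.01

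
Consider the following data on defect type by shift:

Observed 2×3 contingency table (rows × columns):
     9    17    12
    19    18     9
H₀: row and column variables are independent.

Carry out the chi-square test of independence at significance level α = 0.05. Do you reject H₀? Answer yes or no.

reject H₀: no

Row totals [38, 46], col totals [28, 35, 21], n=84
χ² = (9−12.67)²/12.67 + (17−15.83)²/15.83 + (12−9.50)²/9.50 + (19−15.33)²/15.33 + (18−19.17)²/19.17 + (9−11.50)²/11.50 = 3.2966
df = 2
p-value (upper-tail) = 0.19238
At α=0.05: p ≥ α → fail to reject H₀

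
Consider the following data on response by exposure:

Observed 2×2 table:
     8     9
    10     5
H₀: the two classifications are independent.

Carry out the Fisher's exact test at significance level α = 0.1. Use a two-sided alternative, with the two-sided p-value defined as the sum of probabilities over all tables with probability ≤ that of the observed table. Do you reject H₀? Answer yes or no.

reject H₀: no

Margins: r₁=17, r₂=15, c₁=18, c₂=14, n=32
p_obs = C(17,8)·C(15,10)/C(32,18); sum pmf over tables with pmf ≤ p_obs
p-value (two-sided) = 0.30752
At α=0.1: p ≥ α → fail to reject H₀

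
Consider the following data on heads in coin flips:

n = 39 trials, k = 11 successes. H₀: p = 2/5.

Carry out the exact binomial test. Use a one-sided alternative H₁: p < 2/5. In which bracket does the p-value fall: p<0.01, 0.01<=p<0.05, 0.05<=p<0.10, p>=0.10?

p-value bracket: 0.05<=p<0.10

Exact binomial: n=39, k=11, p₀=2/5=0.4000
P(X≤11) from Σ C(n,i)·p₀^i·(1−p₀)^(n−i)
p-value (one-sided, H₁ less) = 0.08822
→ bracket: 0.05<=p<0.10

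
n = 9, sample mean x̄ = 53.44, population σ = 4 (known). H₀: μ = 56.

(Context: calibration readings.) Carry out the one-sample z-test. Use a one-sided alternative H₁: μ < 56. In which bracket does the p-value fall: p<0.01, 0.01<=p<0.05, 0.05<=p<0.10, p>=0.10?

p-value bracket: 0.01<=p<0.05

SE = σ/√n = 4/√9 = 1.3333
z = (x̄−μ₀)/SE = (53.44−56)/1.3333 = -1.9200
p-value (one-sided, H₁ less) = 0.02743
→ bracket: 0.01<=p<0.05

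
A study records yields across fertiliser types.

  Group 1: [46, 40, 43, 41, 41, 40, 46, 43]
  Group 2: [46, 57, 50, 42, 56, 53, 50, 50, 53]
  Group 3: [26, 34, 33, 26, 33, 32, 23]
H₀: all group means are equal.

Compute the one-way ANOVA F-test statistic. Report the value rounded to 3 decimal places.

Group means [42.50, 50.78, 29.57], grand mean 41.833
SSB = Σnᵢ(x̄ᵢ−x̄)² = 1776.063; SSW = ΣΣ(x−x̄ᵢ)² = 337.270
MSB = 1776.063/2 = 888.0317; MSW = 337.270/21 = 16.0605
F = MSB/MSW = 55.2930
df = (2, 21)

test statistic = 55.293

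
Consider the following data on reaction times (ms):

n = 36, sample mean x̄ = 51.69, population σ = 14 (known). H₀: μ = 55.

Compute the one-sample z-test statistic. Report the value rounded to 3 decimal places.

SE = σ/√n = 14/√36 = 2.3333
z = (x̄−μ₀)/SE = (51.69−55)/2.3333 = -1.4186

test statistic = -1.419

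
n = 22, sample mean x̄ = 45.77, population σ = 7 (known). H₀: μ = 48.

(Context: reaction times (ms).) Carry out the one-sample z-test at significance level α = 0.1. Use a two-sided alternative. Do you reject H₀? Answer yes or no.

SE = σ/√n = 7/√22 = 1.4924
z = (x̄−μ₀)/SE = (45.77−48)/1.4924 = -1.4942
p-value (two-sided) = 0.13511
At α=0.1: p ≥ α → fail to reject H₀

reject H₀: no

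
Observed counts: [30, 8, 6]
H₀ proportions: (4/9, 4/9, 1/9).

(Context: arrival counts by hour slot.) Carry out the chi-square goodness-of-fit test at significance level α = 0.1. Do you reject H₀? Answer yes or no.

reject H₀: yes

n = 44; E_i = n·p_i = [19.56, 19.56, 4.89]
χ² = (30−19.56)²/19.56 + (8−19.56)²/19.56 + (6−4.89)²/4.89 = 12.6591
df = 2
p-value (upper-tail) = 0.00178
At α=0.1: p < α → reject H₀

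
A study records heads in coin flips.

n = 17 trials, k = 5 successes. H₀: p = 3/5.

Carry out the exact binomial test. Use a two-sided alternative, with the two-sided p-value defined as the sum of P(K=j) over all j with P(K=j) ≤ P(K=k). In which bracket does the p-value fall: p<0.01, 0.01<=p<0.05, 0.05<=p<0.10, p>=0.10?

p-value bracket: 0.01<=p<0.05

Exact binomial: n=17, k=5, p₀=3/5=0.6000
P(X=j) = C(n,j)·p₀^j·(1−p₀)^(n−j); p = Σ P(X=j) over j with P(X=j) ≤ P(X=5)
p-value (two-sided) = 0.01268
→ bracket: 0.01<=p<0.05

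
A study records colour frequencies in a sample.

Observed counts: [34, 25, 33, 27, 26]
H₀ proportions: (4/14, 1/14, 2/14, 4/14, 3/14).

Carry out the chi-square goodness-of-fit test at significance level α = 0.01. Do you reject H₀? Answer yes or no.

n = 145; E_i = n·p_i = [41.43, 10.36, 20.71, 41.43, 31.07]
χ² = (34−41.43)²/41.43 + (25−10.36)²/10.36 + (33−20.71)²/20.71 + (27−41.43)²/41.43 + (26−31.07)²/31.07 = 35.1736
df = 4
p-value (upper-tail) = 0.00000
At α=0.01: p < α → reject H₀

reject H₀: yes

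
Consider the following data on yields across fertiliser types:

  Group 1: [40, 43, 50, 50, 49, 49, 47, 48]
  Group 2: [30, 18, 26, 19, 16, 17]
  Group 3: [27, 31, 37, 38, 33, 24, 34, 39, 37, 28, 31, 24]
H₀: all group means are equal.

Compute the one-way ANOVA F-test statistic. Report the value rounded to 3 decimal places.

Group means [47.00, 21.00, 31.92], grand mean 34.038
SSB = Σnᵢ(x̄ᵢ−x̄)² = 2418.045; SSW = ΣΣ(x−x̄ᵢ)² = 562.917
MSB = 2418.045/2 = 1209.0224; MSW = 562.917/23 = 24.4746
F = MSB/MSW = 49.3990
df = (2, 23)

test statistic = 49.399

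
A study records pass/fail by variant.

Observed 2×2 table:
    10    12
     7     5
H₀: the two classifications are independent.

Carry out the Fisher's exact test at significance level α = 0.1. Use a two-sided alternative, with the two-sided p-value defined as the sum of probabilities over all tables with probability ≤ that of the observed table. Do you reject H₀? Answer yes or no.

Margins: r₁=22, r₂=12, c₁=17, c₂=17, n=34
p_obs = C(22,10)·C(12,7)/C(34,17); sum pmf over tables with pmf ≤ p_obs
p-value (two-sided) = 0.72068
At α=0.1: p ≥ α → fail to reject H₀

reject H₀: no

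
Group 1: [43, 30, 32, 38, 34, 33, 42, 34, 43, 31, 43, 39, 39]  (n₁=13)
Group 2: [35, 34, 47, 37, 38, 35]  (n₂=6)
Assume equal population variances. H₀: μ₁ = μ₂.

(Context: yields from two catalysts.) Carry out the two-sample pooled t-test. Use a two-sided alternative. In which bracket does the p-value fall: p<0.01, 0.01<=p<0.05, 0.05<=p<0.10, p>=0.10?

x̄₁=37.000, s₁=4.882, n₁=13
x̄₂=37.667, s₂=4.803, n₂=6
s_p² = [12·4.882² + 5·4.803²]/17 = 23.6078
SE = √(s_p²·(1/13+1/6)) = 2.3980
t = (37.000−37.667)/2.3980 = -0.2780
df = 17
p-value (two-sided) = 0.78436
→ bracket: p>=0.10

p-value bracket: p>=0.10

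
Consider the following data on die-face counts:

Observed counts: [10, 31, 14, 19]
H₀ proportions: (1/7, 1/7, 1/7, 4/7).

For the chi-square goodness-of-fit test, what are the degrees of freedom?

df = k − 1 = 4 − 1 = 3

degrees of freedom = 3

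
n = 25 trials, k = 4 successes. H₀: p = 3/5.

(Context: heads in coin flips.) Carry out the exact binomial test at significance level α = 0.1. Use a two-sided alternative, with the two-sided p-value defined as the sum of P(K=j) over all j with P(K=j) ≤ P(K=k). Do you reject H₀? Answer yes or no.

reject H₀: yes

Exact binomial: n=25, k=4, p₀=3/5=0.6000
P(X=j) = C(n,j)·p₀^j·(1−p₀)^(n−j); p = Σ P(X=j) over j with P(X=j) ≤ P(X=4)
p-value (two-sided) = 0.00001
At α=0.1: p < α → reject H₀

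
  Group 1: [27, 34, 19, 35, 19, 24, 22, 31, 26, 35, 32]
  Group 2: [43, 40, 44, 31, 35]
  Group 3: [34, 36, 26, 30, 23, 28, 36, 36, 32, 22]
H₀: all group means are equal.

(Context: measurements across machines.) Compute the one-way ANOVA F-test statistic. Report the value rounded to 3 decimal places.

test statistic = 6.324

Group means [27.64, 38.60, 30.30], grand mean 30.769
SSB = Σnᵢ(x̄ᵢ−x̄)² = 416.770; SSW = ΣΣ(x−x̄ᵢ)² = 757.845
MSB = 416.770/2 = 208.3850; MSW = 757.845/23 = 32.9498
F = MSB/MSW = 6.3243
df = (2, 23)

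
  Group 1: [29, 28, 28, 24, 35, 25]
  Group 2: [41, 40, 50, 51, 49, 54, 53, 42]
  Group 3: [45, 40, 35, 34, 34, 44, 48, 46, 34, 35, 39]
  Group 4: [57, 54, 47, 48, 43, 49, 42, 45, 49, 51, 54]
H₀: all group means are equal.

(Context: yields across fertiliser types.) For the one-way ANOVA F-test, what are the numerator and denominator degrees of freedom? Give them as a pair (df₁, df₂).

degrees of freedom = [3, 32]

k = 4 groups, N = 36 total
df = (k−1, N−k) = (4−1, 36−4) = (3, 32)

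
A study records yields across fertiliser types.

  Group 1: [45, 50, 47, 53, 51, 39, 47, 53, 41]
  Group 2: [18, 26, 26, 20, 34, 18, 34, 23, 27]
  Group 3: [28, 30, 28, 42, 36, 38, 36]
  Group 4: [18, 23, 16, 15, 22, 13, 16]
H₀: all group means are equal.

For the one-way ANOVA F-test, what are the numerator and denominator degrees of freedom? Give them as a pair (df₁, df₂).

k = 4 groups, N = 32 total
df = (k−1, N−k) = (4−1, 32−4) = (3, 28)

degrees of freedom = [3, 28]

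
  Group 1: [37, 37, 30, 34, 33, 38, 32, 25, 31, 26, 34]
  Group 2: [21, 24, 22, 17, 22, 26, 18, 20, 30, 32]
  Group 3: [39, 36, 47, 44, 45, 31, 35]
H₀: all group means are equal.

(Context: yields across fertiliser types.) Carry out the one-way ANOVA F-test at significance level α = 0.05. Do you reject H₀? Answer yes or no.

Group means [32.45, 23.20, 39.57], grand mean 30.929
SSB = Σnᵢ(x̄ᵢ−x̄)² = 1145.816; SSW = ΣΣ(x−x̄ᵢ)² = 610.042
MSB = 1145.816/2 = 572.9078; MSW = 610.042/25 = 24.4017
F = MSB/MSW = 23.4782
df = (2, 25)
p-value (upper-tail) = 0.00000
At α=0.05: p < α → reject H₀

reject H₀: yes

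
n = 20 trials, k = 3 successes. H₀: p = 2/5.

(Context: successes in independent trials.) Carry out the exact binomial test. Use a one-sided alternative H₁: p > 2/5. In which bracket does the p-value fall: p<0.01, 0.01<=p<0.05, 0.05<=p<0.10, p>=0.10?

p-value bracket: p>=0.10

Exact binomial: n=20, k=3, p₀=2/5=0.4000
P(X≥3) from Σ C(n,i)·p₀^i·(1−p₀)^(n−i)
p-value (one-sided, H₁ greater) = 0.99639
→ bracket: p>=0.10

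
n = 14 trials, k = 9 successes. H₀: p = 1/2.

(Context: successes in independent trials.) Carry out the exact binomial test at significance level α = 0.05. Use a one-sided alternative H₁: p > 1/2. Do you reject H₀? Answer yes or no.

reject H₀: no

Exact binomial: n=14, k=9, p₀=1/2=0.5000
P(X≥9) from Σ C(n,i)·p₀^i·(1−p₀)^(n−i)
p-value (one-sided, H₁ greater) = 0.21198
At α=0.05: p ≥ α → fail to reject H₀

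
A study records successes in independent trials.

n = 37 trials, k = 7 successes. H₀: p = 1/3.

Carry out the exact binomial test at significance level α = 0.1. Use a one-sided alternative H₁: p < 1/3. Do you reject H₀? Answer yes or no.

Exact binomial: n=37, k=7, p₀=1/3=0.3333
P(X≤7) from Σ C(n,i)·p₀^i·(1−p₀)^(n−i)
p-value (one-sided, H₁ less) = 0.04141
At α=0.1: p < α → reject H₀

reject H₀: yes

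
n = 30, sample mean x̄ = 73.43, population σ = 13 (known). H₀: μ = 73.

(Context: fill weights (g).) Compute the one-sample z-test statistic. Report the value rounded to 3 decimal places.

SE = σ/√n = 13/√30 = 2.3735
z = (x̄−μ₀)/SE = (73.43−73)/2.3735 = 0.1812

test statistic = 0.181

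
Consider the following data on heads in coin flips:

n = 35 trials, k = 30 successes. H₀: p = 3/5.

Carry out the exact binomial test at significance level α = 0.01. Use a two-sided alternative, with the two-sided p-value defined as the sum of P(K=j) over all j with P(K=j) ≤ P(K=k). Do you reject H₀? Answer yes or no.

Exact binomial: n=35, k=30, p₀=3/5=0.6000
P(X=j) = C(n,j)·p₀^j·(1−p₀)^(n−j); p = Σ P(X=j) over j with P(X=j) ≤ P(X=30)
p-value (two-sided) = 0.00154
At α=0.01: p < α → reject H₀

reject H₀: yes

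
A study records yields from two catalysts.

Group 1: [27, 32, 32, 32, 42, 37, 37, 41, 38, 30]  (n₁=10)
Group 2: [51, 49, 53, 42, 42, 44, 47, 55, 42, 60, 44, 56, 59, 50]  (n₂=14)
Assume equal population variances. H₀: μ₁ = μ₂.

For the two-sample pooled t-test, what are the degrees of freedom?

degrees of freedom = 22

df = n₁ + n₂ − 2 = 10 + 14 − 2 = 22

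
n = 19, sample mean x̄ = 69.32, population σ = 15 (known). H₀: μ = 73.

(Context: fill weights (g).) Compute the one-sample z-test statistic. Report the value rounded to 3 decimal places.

SE = σ/√n = 15/√19 = 3.4412
z = (x̄−μ₀)/SE = (69.32−73)/3.4412 = -1.0694

test statistic = -1.069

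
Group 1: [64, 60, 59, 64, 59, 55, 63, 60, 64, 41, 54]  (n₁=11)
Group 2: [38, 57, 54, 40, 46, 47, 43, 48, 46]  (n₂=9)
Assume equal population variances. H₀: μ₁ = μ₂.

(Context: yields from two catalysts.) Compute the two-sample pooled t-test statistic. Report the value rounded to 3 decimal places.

test statistic = 4.099

x̄₁=58.455, s₁=6.743, n₁=11
x̄₂=46.556, s₂=6.085, n₂=9
s_p² = [10·6.743² + 8·6.085²]/18 = 41.7194
SE = √(s_p²·(1/11+1/9)) = 2.9031
t = (58.455−46.556)/2.9031 = 4.0987
df = 18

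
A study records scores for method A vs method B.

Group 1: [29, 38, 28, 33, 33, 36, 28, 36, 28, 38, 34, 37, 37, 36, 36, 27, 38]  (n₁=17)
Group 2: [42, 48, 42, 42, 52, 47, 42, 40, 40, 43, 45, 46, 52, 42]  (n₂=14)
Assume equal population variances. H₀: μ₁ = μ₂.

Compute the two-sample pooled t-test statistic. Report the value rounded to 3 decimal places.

test statistic = -7.459

x̄₁=33.647, s₁=4.061, n₁=17
x̄₂=44.500, s₂=3.995, n₂=14
s_p² = [16·4.061² + 13·3.995²]/29 = 16.2546
SE = √(s_p²·(1/17+1/14)) = 1.4551
t = (33.647−44.500)/1.4551 = -7.4588
df = 29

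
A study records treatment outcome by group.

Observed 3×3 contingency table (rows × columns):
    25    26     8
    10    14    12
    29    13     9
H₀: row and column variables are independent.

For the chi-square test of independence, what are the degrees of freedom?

df = (r−1)(c−1) = (3−1)·(3−1) = 4

degrees of freedom = 4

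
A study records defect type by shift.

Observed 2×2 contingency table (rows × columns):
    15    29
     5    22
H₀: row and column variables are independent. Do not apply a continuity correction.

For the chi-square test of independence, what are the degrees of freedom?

degrees of freedom = 1

df = (r−1)(c−1) = (2−1)·(2−1) = 1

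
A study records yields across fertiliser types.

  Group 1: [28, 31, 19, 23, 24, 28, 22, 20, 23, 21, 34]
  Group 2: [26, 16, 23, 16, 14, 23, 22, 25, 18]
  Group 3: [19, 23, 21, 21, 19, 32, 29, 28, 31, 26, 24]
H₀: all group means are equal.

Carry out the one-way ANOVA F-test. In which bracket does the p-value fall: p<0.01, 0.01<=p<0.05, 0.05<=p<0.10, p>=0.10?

p-value bracket: 0.05<=p<0.10

Group means [24.82, 20.33, 24.82], grand mean 23.516
SSB = Σnᵢ(x̄ᵢ−x̄)² = 128.469; SSW = ΣΣ(x−x̄ᵢ)² = 603.273
MSB = 128.469/2 = 64.2346; MSW = 603.273/28 = 21.5455
F = MSB/MSW = 2.9814
df = (2, 28)
p-value (upper-tail) = 0.06702
→ bracket: 0.05<=p<0.10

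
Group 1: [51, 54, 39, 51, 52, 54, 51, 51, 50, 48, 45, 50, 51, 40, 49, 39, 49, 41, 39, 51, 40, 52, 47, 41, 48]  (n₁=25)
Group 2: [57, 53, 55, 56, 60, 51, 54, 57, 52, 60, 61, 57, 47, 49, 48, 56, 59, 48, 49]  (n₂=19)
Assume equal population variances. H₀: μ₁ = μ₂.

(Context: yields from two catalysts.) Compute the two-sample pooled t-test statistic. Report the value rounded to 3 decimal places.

x̄₁=47.320, s₁=5.146, n₁=25
x̄₂=54.158, s₂=4.512, n₂=19
s_p² = [24·5.146² + 18·4.512²]/42 = 23.8563
SE = √(s_p²·(1/25+1/19)) = 1.4866
t = (47.320−54.158)/1.4866 = -4.5998
df = 42

test statistic = -4.600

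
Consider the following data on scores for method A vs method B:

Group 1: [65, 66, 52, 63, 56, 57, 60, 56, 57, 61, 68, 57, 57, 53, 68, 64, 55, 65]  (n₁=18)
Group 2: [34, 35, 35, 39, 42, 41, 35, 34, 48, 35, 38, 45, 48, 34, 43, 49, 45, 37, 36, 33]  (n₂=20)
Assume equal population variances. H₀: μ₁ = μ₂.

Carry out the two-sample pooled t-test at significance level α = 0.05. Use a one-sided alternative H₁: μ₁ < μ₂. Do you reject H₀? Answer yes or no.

x̄₁=60.000, s₁=5.122, n₁=18
x̄₂=39.300, s₂=5.381, n₂=20
s_p² = [17·5.122² + 19·5.381²]/36 = 27.6722
SE = √(s_p²·(1/18+1/20)) = 1.7091
t = (60.000−39.300)/1.7091 = 12.1118
df = 36
p-value (one-sided, H₁ less) = 1.00000
At α=0.05: p ≥ α → fail to reject H₀

reject H₀: no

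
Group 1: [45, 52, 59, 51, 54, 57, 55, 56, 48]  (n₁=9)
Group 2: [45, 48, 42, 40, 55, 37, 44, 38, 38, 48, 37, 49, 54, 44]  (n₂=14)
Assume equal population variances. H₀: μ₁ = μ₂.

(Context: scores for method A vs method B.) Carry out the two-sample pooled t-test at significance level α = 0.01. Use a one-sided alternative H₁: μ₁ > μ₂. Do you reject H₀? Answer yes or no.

x̄₁=53.000, s₁=4.472, n₁=9
x̄₂=44.214, s₂=6.002, n₂=14
s_p² = [8·4.472² + 13·6.002²]/21 = 29.9218
SE = √(s_p²·(1/9+1/14)) = 2.3371
t = (53.000−44.214)/2.3371 = 3.7593
df = 21
p-value (one-sided, H₁ greater) = 0.00058
At α=0.01: p < α → reject H₀

reject H₀: yes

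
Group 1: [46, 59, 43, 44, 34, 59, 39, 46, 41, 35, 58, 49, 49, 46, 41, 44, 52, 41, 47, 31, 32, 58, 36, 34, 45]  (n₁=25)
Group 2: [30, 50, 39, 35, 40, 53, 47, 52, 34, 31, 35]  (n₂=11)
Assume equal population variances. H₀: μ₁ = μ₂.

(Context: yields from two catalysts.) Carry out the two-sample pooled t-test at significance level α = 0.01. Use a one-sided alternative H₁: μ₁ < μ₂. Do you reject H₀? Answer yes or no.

reject H₀: no

x̄₁=44.360, s₁=8.381, n₁=25
x̄₂=40.545, s₂=8.525, n₂=11
s_p² = [24·8.381² + 10·8.525²]/34 = 70.9555
SE = √(s_p²·(1/25+1/11)) = 3.0477
t = (44.360−40.545)/3.0477 = 1.2516
df = 34
p-value (one-sided, H₁ less) = 0.89037
At α=0.01: p ≥ α → fail to reject H₀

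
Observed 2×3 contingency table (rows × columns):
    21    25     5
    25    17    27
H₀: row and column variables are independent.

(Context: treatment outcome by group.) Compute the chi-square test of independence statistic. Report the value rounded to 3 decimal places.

Row totals [51, 69], col totals [46, 42, 32], n=120
χ² = (21−19.55)²/19.55 + (25−17.85)²/17.85 + (5−13.60)²/13.60 + (25−26.45)²/26.45 + (17−24.15)²/24.15 + (27−18.40)²/18.40 = 14.6257
df = 2

test statistic = 14.626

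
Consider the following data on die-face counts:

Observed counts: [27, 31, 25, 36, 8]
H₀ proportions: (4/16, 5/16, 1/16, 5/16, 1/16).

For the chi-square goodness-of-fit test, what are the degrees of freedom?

df = k − 1 = 5 − 1 = 4

degrees of freedom = 4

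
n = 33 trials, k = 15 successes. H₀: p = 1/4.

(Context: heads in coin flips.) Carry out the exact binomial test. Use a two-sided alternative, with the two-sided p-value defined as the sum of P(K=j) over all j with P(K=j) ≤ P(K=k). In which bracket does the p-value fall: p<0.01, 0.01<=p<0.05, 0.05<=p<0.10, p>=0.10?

Exact binomial: n=33, k=15, p₀=1/4=0.2500
P(X=j) = C(n,j)·p₀^j·(1−p₀)^(n−j); p = Σ P(X=j) over j with P(X=j) ≤ P(X=15)
p-value (two-sided) = 0.01376
→ bracket: 0.01<=p<0.05

p-value bracket: 0.01<=p<0.05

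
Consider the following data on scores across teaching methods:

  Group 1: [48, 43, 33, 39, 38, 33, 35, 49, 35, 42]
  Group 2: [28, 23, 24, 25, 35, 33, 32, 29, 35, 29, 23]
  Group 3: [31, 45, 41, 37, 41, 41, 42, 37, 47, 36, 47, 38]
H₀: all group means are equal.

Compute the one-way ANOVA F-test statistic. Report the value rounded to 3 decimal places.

test statistic = 17.993

Group means [39.50, 28.73, 40.25], grand mean 36.182
SSB = Σnᵢ(x̄ᵢ−x̄)² = 919.977; SSW = ΣΣ(x−x̄ᵢ)² = 766.932
MSB = 919.977/2 = 459.9886; MSW = 766.932/30 = 25.5644
F = MSB/MSW = 17.9933
df = (2, 30)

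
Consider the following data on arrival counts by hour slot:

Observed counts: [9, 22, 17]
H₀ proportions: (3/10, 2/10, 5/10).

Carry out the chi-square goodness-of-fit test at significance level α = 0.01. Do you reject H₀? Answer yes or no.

n = 48; E_i = n·p_i = [14.40, 9.60, 24.00]
χ² = (9−14.40)²/14.40 + (22−9.60)²/9.60 + (17−24.00)²/24.00 = 20.0833
df = 2
p-value (upper-tail) = 0.00004
At α=0.01: p < α → reject H₀

reject H₀: yes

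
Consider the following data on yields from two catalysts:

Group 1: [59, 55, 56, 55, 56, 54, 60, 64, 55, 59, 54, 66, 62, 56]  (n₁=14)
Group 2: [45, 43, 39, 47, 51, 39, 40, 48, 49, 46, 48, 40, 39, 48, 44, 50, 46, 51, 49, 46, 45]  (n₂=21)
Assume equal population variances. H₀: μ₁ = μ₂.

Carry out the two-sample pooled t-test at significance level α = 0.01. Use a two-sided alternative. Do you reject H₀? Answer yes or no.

reject H₀: yes

x̄₁=57.929, s₁=3.852, n₁=14
x̄₂=45.381, s₂=4.018, n₂=21
s_p² = [13·3.852² + 20·4.018²]/33 = 15.6328
SE = √(s_p²·(1/14+1/21)) = 1.3642
t = (57.929−45.381)/1.3642 = 9.1978
df = 33
p-value (two-sided) = 0.00000
At α=0.01: p < α → reject H₀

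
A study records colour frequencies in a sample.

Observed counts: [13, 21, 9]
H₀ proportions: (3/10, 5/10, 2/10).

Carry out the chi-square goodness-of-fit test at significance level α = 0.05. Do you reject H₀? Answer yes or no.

reject H₀: no

n = 43; E_i = n·p_i = [12.90, 21.50, 8.60]
χ² = (13−12.90)²/12.90 + (21−21.50)²/21.50 + (9−8.60)²/8.60 = 0.0310
df = 2
p-value (upper-tail) = 0.98462
At α=0.05: p ≥ α → fail to reject H₀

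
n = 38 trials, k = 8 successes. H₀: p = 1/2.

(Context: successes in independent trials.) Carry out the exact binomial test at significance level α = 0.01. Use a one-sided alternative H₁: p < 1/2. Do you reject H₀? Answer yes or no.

reject H₀: yes

Exact binomial: n=38, k=8, p₀=1/2=0.5000
P(X≤8) from Σ C(n,i)·p₀^i·(1−p₀)^(n−i)
p-value (one-sided, H₁ less) = 0.00024
At α=0.01: p < α → reject H₀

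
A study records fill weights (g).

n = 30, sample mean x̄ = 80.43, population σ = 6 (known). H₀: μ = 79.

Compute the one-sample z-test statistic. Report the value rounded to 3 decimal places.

SE = σ/√n = 6/√30 = 1.0954
z = (x̄−μ₀)/SE = (80.43−79)/1.0954 = 1.3054

test statistic = 1.305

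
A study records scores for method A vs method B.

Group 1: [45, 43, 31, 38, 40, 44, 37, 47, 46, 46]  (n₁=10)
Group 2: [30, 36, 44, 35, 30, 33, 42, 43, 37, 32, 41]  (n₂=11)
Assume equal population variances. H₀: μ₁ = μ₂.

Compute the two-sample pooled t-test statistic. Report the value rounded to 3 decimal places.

test statistic = 2.249

x̄₁=41.700, s₁=5.122, n₁=10
x̄₂=36.636, s₂=5.182, n₂=11
s_p² = [9·5.122² + 10·5.182²]/19 = 26.5603
SE = √(s_p²·(1/10+1/11)) = 2.2518
t = (41.700−36.636)/2.2518 = 2.2487
df = 19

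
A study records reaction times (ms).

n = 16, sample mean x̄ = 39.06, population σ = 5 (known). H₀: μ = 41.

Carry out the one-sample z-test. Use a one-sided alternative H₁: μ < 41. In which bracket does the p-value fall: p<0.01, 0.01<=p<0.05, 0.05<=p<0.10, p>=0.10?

SE = σ/√n = 5/√16 = 1.2500
z = (x̄−μ₀)/SE = (39.06−41)/1.2500 = -1.5520
p-value (one-sided, H₁ less) = 0.06033
→ bracket: 0.05<=p<0.10

p-value bracket: 0.05<=p<0.10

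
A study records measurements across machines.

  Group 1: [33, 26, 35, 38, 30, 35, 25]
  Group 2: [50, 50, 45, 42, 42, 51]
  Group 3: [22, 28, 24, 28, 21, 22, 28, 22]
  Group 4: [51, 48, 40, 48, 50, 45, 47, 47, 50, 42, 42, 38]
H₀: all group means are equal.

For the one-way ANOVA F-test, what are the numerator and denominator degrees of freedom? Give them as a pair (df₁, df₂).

degrees of freedom = [3, 29]

k = 4 groups, N = 33 total
df = (k−1, N−k) = (4−1, 33−4) = (3, 29)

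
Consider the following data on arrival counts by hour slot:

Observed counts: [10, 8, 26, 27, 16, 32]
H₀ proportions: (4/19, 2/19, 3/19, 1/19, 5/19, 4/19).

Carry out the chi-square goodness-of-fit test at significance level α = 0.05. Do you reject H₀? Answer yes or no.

n = 119; E_i = n·p_i = [25.05, 12.53, 18.79, 6.26, 31.32, 25.05]
χ² = (10−25.05)²/25.05 + (8−12.53)²/12.53 + (26−18.79)²/18.79 + (27−6.26)²/6.26 + (16−31.32)²/31.32 + (32−25.05)²/25.05 = 91.5221
df = 5
p-value (upper-tail) = 0.00000
At α=0.05: p < α → reject H₀

reject H₀: yes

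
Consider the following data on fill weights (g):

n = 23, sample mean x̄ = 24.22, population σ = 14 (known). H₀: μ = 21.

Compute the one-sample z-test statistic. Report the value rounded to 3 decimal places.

test statistic = 1.103

SE = σ/√n = 14/√23 = 2.9192
z = (x̄−μ₀)/SE = (24.22−21)/2.9192 = 1.1030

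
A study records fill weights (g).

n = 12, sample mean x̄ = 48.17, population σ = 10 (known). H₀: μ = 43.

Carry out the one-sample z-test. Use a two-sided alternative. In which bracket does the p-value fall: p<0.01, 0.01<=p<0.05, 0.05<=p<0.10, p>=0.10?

p-value bracket: 0.05<=p<0.10

SE = σ/√n = 10/√12 = 2.8868
z = (x̄−μ₀)/SE = (48.17−43)/2.8868 = 1.7909
p-value (two-sided) = 0.07330
→ bracket: 0.05<=p<0.10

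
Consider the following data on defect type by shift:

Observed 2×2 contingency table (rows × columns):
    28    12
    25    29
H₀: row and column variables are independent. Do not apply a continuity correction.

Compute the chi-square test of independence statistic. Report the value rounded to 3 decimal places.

Row totals [40, 54], col totals [53, 41], n=94
χ² = (28−22.55)²/22.55 + (12−17.45)²/17.45 + (25−30.45)²/30.45 + (29−23.55)²/23.55 = 5.2499
df = 1

test statistic = 5.250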